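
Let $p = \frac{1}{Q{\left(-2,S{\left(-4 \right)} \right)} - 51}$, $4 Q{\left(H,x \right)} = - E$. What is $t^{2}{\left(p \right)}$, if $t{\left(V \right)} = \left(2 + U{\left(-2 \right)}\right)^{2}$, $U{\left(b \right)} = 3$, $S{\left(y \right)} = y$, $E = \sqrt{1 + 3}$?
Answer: $625$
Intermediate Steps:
$E = 2$ ($E = \sqrt{4} = 2$)
$Q{\left(H,x \right)} = - \frac{1}{2}$ ($Q{\left(H,x \right)} = \frac{\left(-1\right) 2}{4} = \frac{1}{4} \left(-2\right) = - \frac{1}{2}$)
$p = - \frac{2}{103}$ ($p = \frac{1}{- \frac{1}{2} - 51} = \frac{1}{- \frac{103}{2}} = - \frac{2}{103} \approx -0.019417$)
$t{\left(V \right)} = 25$ ($t{\left(V \right)} = \left(2 + 3\right)^{2} = 5^{2} = 25$)
$t^{2}{\left(p \right)} = 25^{2} = 625$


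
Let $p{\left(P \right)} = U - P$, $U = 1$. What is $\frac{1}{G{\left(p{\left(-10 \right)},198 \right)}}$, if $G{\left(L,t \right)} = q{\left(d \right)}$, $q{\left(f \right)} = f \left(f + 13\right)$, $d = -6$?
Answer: $- \frac{1}{42} \approx -0.02381$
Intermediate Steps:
$q{\left(f \right)} = f \left(13 + f\right)$
$p{\left(P \right)} = 1 - P$
$G{\left(L,t \right)} = -42$ ($G{\left(L,t \right)} = - 6 \left(13 - 6\right) = \left(-6\right) 7 = -42$)
$\frac{1}{G{\left(p{\left(-10 \right)},198 \right)}} = \frac{1}{-42} = - \frac{1}{42}$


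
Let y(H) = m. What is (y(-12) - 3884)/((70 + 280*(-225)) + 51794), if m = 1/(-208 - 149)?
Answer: 1386589/3975552 ≈ 0.34878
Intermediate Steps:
m = -1/357 (m = 1/(-357) = -1/357 ≈ -0.0028011)
y(H) = -1/357
(y(-12) - 3884)/((70 + 280*(-225)) + 51794) = (-1/357 - 3884)/((70 + 280*(-225)) + 51794) = -1386589/(357*((70 - 63000) + 51794)) = -1386589/(357*(-62930 + 51794)) = -1386589/357/(-11136) = -1386589/357*(-1/11136) = 1386589/3975552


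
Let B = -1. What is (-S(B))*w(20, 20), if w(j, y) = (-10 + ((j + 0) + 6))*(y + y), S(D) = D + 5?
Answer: -2560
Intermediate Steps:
S(D) = 5 + D
w(j, y) = 2*y*(-4 + j) (w(j, y) = (-10 + (j + 6))*(2*y) = (-10 + (6 + j))*(2*y) = (-4 + j)*(2*y) = 2*y*(-4 + j))
(-S(B))*w(20, 20) = (-(5 - 1))*(2*20*(-4 + 20)) = (-1*4)*(2*20*16) = -4*640 = -2560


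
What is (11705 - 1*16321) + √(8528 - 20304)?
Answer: -4616 + 16*I*√46 ≈ -4616.0 + 108.52*I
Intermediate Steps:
(11705 - 1*16321) + √(8528 - 20304) = (11705 - 16321) + √(-11776) = -4616 + 16*I*√46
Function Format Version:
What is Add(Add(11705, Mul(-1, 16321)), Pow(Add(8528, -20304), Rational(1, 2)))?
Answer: Add(-4616, Mul(16, I, Pow(46, Rational(1, 2)))) ≈ Add(-4616.0, Mul(108.52, I))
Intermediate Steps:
Add(Add(11705, Mul(-1, 16321)), Pow(Add(8528, -20304), Rational(1, 2))) = Add(Add(11705, -16321), Pow(-11776, Rational(1, 2))) = Add(-4616, Mul(16, I, Pow(46, Rational(1, 2))))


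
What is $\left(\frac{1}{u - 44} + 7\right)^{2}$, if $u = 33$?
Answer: $\frac{5776}{121} \approx 47.736$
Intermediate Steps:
$\left(\frac{1}{u - 44} + 7\right)^{2} = \left(\frac{1}{33 - 44} + 7\right)^{2} = \left(\frac{1}{-11} + 7\right)^{2} = \left(- \frac{1}{11} + 7\right)^{2} = \left(\frac{76}{11}\right)^{2} = \frac{5776}{121}$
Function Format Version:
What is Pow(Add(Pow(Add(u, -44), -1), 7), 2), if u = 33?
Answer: Rational(5776, 121) ≈ 47.736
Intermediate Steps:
Pow(Add(Pow(Add(u, -44), -1), 7), 2) = Pow(Add(Pow(Add(33, -44), -1), 7), 2) = Pow(Add(Pow(-11, -1), 7), 2) = Pow(Add(Rational(-1, 11), 7), 2) = Pow(Rational(76, 11), 2) = Rational(5776, 121)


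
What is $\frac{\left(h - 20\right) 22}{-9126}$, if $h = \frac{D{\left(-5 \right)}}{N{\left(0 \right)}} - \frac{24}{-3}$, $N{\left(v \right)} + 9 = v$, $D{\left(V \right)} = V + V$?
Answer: $\frac{1078}{41067} \approx 0.02625$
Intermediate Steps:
$D{\left(V \right)} = 2 V$
$N{\left(v \right)} = -9 + v$
$h = \frac{82}{9}$ ($h = \frac{2 \left(-5\right)}{-9 + 0} - \frac{24}{-3} = - \frac{10}{-9} - -8 = \left(-10\right) \left(- \frac{1}{9}\right) + 8 = \frac{10}{9} + 8 = \frac{82}{9} \approx 9.1111$)
$\frac{\left(h - 20\right) 22}{-9126} = \frac{\left(\frac{82}{9} - 20\right) 22}{-9126} = \left(- \frac{98}{9}\right) 22 \left(- \frac{1}{9126}\right) = \left(- \frac{2156}{9}\right) \left(- \frac{1}{9126}\right) = \frac{1078}{41067}$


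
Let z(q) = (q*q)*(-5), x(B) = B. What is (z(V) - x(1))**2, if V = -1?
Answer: 36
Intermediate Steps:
z(q) = -5*q**2 (z(q) = q**2*(-5) = -5*q**2)
(z(V) - x(1))**2 = (-5*(-1)**2 - 1*1)**2 = (-5*1 - 1)**2 = (-5 - 1)**2 = (-6)**2 = 36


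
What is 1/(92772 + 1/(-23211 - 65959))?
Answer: 89170/8272479239 ≈ 1.0779e-5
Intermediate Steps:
1/(92772 + 1/(-23211 - 65959)) = 1/(92772 + 1/(-89170)) = 1/(92772 - 1/89170) = 1/(8272479239/89170) = 89170/8272479239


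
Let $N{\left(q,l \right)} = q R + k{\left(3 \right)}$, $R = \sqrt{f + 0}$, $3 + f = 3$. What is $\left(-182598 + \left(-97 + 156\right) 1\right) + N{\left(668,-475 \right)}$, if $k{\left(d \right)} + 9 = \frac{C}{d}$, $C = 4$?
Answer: $- \frac{547640}{3} \approx -1.8255 \cdot 10^{5}$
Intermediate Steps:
$k{\left(d \right)} = -9 + \frac{4}{d}$
$f = 0$ ($f = -3 + 3 = 0$)
$R = 0$ ($R = \sqrt{0 + 0} = \sqrt{0} = 0$)
$N{\left(q,l \right)} = - \frac{23}{3}$ ($N{\left(q,l \right)} = q 0 - \left(9 - \frac{4}{3}\right) = 0 + \left(-9 + 4 \cdot \frac{1}{3}\right) = 0 + \left(-9 + \frac{4}{3}\right) = 0 - \frac{23}{3} = - \frac{23}{3}$)
$\left(-182598 + \left(-97 + 156\right) 1\right) + N{\left(668,-475 \right)} = \left(-182598 + \left(-97 + 156\right) 1\right) - \frac{23}{3} = \left(-182598 + 59 \cdot 1\right) - \frac{23}{3} = \left(-182598 + 59\right) - \frac{23}{3} = -182539 - \frac{23}{3} = - \frac{547640}{3}$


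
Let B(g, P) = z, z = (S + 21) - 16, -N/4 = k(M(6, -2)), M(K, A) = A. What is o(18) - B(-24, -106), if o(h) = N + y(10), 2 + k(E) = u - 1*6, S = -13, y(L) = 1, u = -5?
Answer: 61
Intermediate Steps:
k(E) = -13 (k(E) = -2 + (-5 - 1*6) = -2 + (-5 - 6) = -2 - 11 = -13)
N = 52 (N = -4*(-13) = 52)
z = -8 (z = (-13 + 21) - 16 = 8 - 16 = -8)
B(g, P) = -8
o(h) = 53 (o(h) = 52 + 1 = 53)
o(18) - B(-24, -106) = 53 - 1*(-8) = 53 + 8 = 61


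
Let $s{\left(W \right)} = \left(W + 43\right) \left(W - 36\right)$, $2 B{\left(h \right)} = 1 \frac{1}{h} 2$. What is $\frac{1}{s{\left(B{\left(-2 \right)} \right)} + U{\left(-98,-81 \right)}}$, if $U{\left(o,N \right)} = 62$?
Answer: $- \frac{4}{5957} \approx -0.00067148$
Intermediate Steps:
$B{\left(h \right)} = \frac{1}{h}$ ($B{\left(h \right)} = \frac{1 \frac{1}{h} 2}{2} = \frac{\frac{1}{h} 2}{2} = \frac{2 \frac{1}{h}}{2} = \frac{1}{h}$)
$s{\left(W \right)} = \left(-36 + W\right) \left(43 + W\right)$ ($s{\left(W \right)} = \left(43 + W\right) \left(-36 + W\right) = \left(-36 + W\right) \left(43 + W\right)$)
$\frac{1}{s{\left(B{\left(-2 \right)} \right)} + U{\left(-98,-81 \right)}} = \frac{1}{\left(-1548 + \left(\frac{1}{-2}\right)^{2} + \frac{7}{-2}\right) + 62} = \frac{1}{\left(-1548 + \left(- \frac{1}{2}\right)^{2} + 7 \left(- \frac{1}{2}\right)\right) + 62} = \frac{1}{\left(-1548 + \frac{1}{4} - \frac{7}{2}\right) + 62} = \frac{1}{- \frac{6205}{4} + 62} = \frac{1}{- \frac{5957}{4}} = - \frac{4}{5957}$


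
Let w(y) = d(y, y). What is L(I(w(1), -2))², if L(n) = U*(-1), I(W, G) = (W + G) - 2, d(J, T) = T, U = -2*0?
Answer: 0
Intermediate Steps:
U = 0
w(y) = y
I(W, G) = -2 + G + W (I(W, G) = (G + W) - 2 = -2 + G + W)
L(n) = 0 (L(n) = 0*(-1) = 0)
L(I(w(1), -2))² = 0² = 0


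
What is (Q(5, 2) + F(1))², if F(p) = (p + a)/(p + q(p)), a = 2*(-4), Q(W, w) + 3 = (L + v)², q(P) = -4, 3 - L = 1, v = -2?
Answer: 4/9 ≈ 0.44444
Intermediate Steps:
L = 2 (L = 3 - 1*1 = 3 - 1 = 2)
Q(W, w) = -3 (Q(W, w) = -3 + (2 - 2)² = -3 + 0² = -3 + 0 = -3)
a = -8
F(p) = (-8 + p)/(-4 + p) (F(p) = (p - 8)/(p - 4) = (-8 + p)/(-4 + p))
(Q(5, 2) + F(1))² = (-3 + (-8 + 1)/(-4 + 1))² = (-3 - 7/(-3))² = (-3 - ⅓*(-7))² = (-3 + 7/3)² = (-⅔)² = 4/9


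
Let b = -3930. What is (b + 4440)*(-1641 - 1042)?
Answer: -1368330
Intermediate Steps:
(b + 4440)*(-1641 - 1042) = (-3930 + 4440)*(-1641 - 1042) = 510*(-2683) = -1368330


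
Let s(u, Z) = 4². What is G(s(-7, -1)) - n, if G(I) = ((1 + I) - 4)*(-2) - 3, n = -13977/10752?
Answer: -99277/3584 ≈ -27.700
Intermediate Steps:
s(u, Z) = 16
n = -4659/3584 (n = -13977*1/10752 = -4659/3584 ≈ -1.2999)
G(I) = 3 - 2*I (G(I) = (-3 + I)*(-2) - 3 = (6 - 2*I) - 3 = 3 - 2*I)
G(s(-7, -1)) - n = (3 - 2*16) - 1*(-4659/3584) = (3 - 32) + 4659/3584 = -29 + 4659/3584 = -99277/3584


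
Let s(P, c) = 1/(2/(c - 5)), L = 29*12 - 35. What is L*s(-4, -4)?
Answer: -2817/2 ≈ -1408.5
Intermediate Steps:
L = 313 (L = 348 - 35 = 313)
s(P, c) = -5/2 + c/2 (s(P, c) = 1/(2/(-5 + c)) = -5/2 + c/2)
L*s(-4, -4) = 313*(-5/2 + (1/2)*(-4)) = 313*(-5/2 - 2) = 313*(-9/2) = -2817/2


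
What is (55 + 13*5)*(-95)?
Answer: -11400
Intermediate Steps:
(55 + 13*5)*(-95) = (55 + 65)*(-95) = 120*(-95) = -11400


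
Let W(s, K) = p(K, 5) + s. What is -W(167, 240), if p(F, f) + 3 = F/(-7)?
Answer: -908/7 ≈ -129.71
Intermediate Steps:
p(F, f) = -3 - F/7 (p(F, f) = -3 + F/(-7) = -3 + F*(-⅐) = -3 - F/7)
W(s, K) = -3 + s - K/7 (W(s, K) = (-3 - K/7) + s = -3 + s - K/7)
-W(167, 240) = -(-3 + 167 - ⅐*240) = -(-3 + 167 - 240/7) = -1*908/7 = -908/7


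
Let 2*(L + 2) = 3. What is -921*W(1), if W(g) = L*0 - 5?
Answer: 4605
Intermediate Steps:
L = -1/2 (L = -2 + (1/2)*3 = -2 + 3/2 = -1/2 ≈ -0.50000)
W(g) = -5 (W(g) = -1/2*0 - 5 = 0 - 5 = -5)
-921*W(1) = -921*(-5) = 4605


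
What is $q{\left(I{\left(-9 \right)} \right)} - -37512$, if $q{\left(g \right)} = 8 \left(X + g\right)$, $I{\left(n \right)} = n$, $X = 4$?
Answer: $37472$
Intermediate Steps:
$q{\left(g \right)} = 32 + 8 g$ ($q{\left(g \right)} = 8 \left(4 + g\right) = 32 + 8 g$)
$q{\left(I{\left(-9 \right)} \right)} - -37512 = \left(32 + 8 \left(-9\right)\right) - -37512 = \left(32 - 72\right) + 37512 = -40 + 37512 = 37472$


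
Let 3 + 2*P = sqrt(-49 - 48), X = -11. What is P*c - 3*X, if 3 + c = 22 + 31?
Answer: -42 + 25*I*sqrt(97) ≈ -42.0 + 246.22*I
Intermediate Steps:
P = -3/2 + I*sqrt(97)/2 (P = -3/2 + sqrt(-49 - 48)/2 = -3/2 + sqrt(-97)/2 = -3/2 + (I*sqrt(97))/2 = -3/2 + I*sqrt(97)/2 ≈ -1.5 + 4.9244*I)
c = 50 (c = -3 + (22 + 31) = -3 + 53 = 50)
P*c - 3*X = (-3/2 + I*sqrt(97)/2)*50 - 3*(-11) = (-75 + 25*I*sqrt(97)) + 33 = -42 + 25*I*sqrt(97)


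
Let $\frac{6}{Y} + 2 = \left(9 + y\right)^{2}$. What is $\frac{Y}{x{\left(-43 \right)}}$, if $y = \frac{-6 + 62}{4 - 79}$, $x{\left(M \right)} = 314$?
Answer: $\frac{16875}{58390027} \approx 0.000289$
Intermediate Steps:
$y = - \frac{56}{75}$ ($y = \frac{56}{-75} = 56 \left(- \frac{1}{75}\right) = - \frac{56}{75} \approx -0.74667$)
$Y = \frac{33750}{371911}$ ($Y = \frac{6}{-2 + \left(9 - \frac{56}{75}\right)^{2}} = \frac{6}{-2 + \left(\frac{619}{75}\right)^{2}} = \frac{6}{-2 + \frac{383161}{5625}} = \frac{6}{\frac{371911}{5625}} = 6 \cdot \frac{5625}{371911} = \frac{33750}{371911} \approx 0.090747$)
$\frac{Y}{x{\left(-43 \right)}} = \frac{33750}{371911 \cdot 314} = \frac{33750}{371911} \cdot \frac{1}{314} = \frac{16875}{58390027}$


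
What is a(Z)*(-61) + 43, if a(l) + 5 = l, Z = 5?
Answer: 43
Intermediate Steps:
a(l) = -5 + l
a(Z)*(-61) + 43 = (-5 + 5)*(-61) + 43 = 0*(-61) + 43 = 0 + 43 = 43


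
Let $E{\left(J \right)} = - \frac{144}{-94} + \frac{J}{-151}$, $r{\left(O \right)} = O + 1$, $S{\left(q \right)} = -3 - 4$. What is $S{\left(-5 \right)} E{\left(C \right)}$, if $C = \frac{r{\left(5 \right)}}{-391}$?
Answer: $- \frac{29758638}{2774927} \approx -10.724$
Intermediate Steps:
$S{\left(q \right)} = -7$
$r{\left(O \right)} = 1 + O$
$C = - \frac{6}{391}$ ($C = \frac{1 + 5}{-391} = 6 \left(- \frac{1}{391}\right) = - \frac{6}{391} \approx -0.015345$)
$E{\left(J \right)} = \frac{72}{47} - \frac{J}{151}$ ($E{\left(J \right)} = \left(-144\right) \left(- \frac{1}{94}\right) + J \left(- \frac{1}{151}\right) = \frac{72}{47} - \frac{J}{151}$)
$S{\left(-5 \right)} E{\left(C \right)} = - 7 \left(\frac{72}{47} - - \frac{6}{59041}\right) = - 7 \left(\frac{72}{47} + \frac{6}{59041}\right) = \left(-7\right) \frac{4251234}{2774927} = - \frac{29758638}{2774927}$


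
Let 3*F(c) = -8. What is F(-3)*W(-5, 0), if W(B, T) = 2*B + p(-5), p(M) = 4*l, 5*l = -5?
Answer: 112/3 ≈ 37.333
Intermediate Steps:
l = -1 (l = (⅕)*(-5) = -1)
p(M) = -4 (p(M) = 4*(-1) = -4)
F(c) = -8/3 (F(c) = (⅓)*(-8) = -8/3)
W(B, T) = -4 + 2*B (W(B, T) = 2*B - 4 = -4 + 2*B)
F(-3)*W(-5, 0) = -8*(-4 + 2*(-5))/3 = -8*(-4 - 10)/3 = -8/3*(-14) = 112/3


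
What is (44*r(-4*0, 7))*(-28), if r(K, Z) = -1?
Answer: 1232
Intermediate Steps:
(44*r(-4*0, 7))*(-28) = (44*(-1))*(-28) = -44*(-28) = 1232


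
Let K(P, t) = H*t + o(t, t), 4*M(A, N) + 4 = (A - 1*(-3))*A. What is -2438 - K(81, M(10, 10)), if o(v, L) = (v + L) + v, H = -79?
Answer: -44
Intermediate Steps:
o(v, L) = L + 2*v (o(v, L) = (L + v) + v = L + 2*v)
M(A, N) = -1 + A*(3 + A)/4 (M(A, N) = -1 + ((A - 1*(-3))*A)/4 = -1 + ((A + 3)*A)/4 = -1 + ((3 + A)*A)/4 = -1 + (A*(3 + A))/4 = -1 + A*(3 + A)/4)
K(P, t) = -76*t (K(P, t) = -79*t + (t + 2*t) = -79*t + 3*t = -76*t)
-2438 - K(81, M(10, 10)) = -2438 - (-76)*(-1 + (1/4)*10**2 + (3/4)*10) = -2438 - (-76)*(-1 + (1/4)*100 + 15/2) = -2438 - (-76)*(-1 + 25 + 15/2) = -2438 - (-76)*63/2 = -2438 - 1*(-2394) = -2438 + 2394 = -44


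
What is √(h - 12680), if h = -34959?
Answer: I*√47639 ≈ 218.26*I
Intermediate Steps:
√(h - 12680) = √(-34959 - 12680) = √(-47639) = I*√47639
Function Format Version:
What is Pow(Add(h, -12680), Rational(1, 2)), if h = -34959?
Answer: Mul(I, Pow(47639, Rational(1, 2))) ≈ Mul(218.26, I)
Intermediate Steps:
Pow(Add(h, -12680), Rational(1, 2)) = Pow(Add(-34959, -12680), Rational(1, 2)) = Pow(-47639, Rational(1, 2)) = Mul(I, Pow(47639, Rational(1, 2)))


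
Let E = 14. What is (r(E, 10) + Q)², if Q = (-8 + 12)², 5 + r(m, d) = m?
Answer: 625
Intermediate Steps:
r(m, d) = -5 + m
Q = 16 (Q = 4² = 16)
(r(E, 10) + Q)² = ((-5 + 14) + 16)² = (9 + 16)² = 25² = 625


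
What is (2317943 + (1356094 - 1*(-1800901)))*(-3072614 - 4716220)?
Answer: -42643383242292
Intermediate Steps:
(2317943 + (1356094 - 1*(-1800901)))*(-3072614 - 4716220) = (2317943 + (1356094 + 1800901))*(-7788834) = (2317943 + 3156995)*(-7788834) = 5474938*(-7788834) = -42643383242292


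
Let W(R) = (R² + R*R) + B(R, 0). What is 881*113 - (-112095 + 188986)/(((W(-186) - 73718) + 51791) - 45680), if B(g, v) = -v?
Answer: 157714614/1585 ≈ 99505.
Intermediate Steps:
W(R) = 2*R² (W(R) = (R² + R*R) - 1*0 = (R² + R²) + 0 = 2*R² + 0 = 2*R²)
881*113 - (-112095 + 188986)/(((W(-186) - 73718) + 51791) - 45680) = 881*113 - (-112095 + 188986)/(((2*(-186)² - 73718) + 51791) - 45680) = 99553 - 76891/(((2*34596 - 73718) + 51791) - 45680) = 99553 - 76891/(((69192 - 73718) + 51791) - 45680) = 99553 - 76891/((-4526 + 51791) - 45680) = 99553 - 76891/(47265 - 45680) = 99553 - 76891/1585 = 157714614/1585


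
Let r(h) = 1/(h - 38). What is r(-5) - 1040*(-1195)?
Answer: 53440399/43 ≈ 1.2428e+6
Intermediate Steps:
r(h) = 1/(-38 + h)
r(-5) - 1040*(-1195) = 1/(-38 - 5) - 1040*(-1195) = 1/(-43) + 1242800 = -1/43 + 1242800 = 53440399/43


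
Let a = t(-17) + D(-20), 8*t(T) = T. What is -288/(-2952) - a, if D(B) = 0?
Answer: 729/328 ≈ 2.2226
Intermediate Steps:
t(T) = T/8
a = -17/8 (a = (1/8)*(-17) + 0 = -17/8 + 0 = -17/8 ≈ -2.1250)
-288/(-2952) - a = -288/(-2952) - 1*(-17/8) = -288*(-1/2952) + 17/8 = 4/41 + 17/8 = 729/328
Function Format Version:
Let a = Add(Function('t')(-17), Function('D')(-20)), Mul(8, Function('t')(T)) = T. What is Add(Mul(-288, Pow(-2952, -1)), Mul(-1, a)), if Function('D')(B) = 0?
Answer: Rational(729, 328) ≈ 2.2226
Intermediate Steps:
Function('t')(T) = Mul(Rational(1, 8), T)
a = Rational(-17, 8) (a = Add(Mul(Rational(1, 8), -17), 0) = Add(Rational(-17, 8), 0) = Rational(-17, 8) ≈ -2.1250)
Add(Mul(-288, Pow(-2952, -1)), Mul(-1, a)) = Add(Mul(-288, Pow(-2952, -1)), Mul(-1, Rational(-17, 8))) = Add(Mul(-288, Rational(-1, 2952)), Rational(17, 8)) = Add(Rational(4, 41), Rational(17, 8)) = Rational(729, 328)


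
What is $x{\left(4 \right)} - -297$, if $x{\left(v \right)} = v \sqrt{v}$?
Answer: $305$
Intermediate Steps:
$x{\left(v \right)} = v^{\frac{3}{2}}$
$x{\left(4 \right)} - -297 = 4^{\frac{3}{2}} - -297 = 8 + 297 = 305$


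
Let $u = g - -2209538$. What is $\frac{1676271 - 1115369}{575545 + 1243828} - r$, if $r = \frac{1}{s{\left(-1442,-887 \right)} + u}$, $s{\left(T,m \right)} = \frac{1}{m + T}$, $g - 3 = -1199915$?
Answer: $\frac{1318911356255889}{4278108154776469} \approx 0.30829$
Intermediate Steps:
$g = -1199912$ ($g = 3 - 1199915 = -1199912$)
$s{\left(T,m \right)} = \frac{1}{T + m}$
$u = 1009626$ ($u = -1199912 - -2209538 = -1199912 + 2209538 = 1009626$)
$r = \frac{2329}{2351418953}$ ($r = \frac{1}{\frac{1}{-1442 - 887} + 1009626} = \frac{1}{\frac{1}{-2329} + 1009626} = \frac{1}{- \frac{1}{2329} + 1009626} = \frac{1}{\frac{2351418953}{2329}} = \frac{2329}{2351418953} \approx 9.9047 \cdot 10^{-7}$)
$\frac{1676271 - 1115369}{575545 + 1243828} - r = \frac{1676271 - 1115369}{575545 + 1243828} - \frac{2329}{2351418953} = \frac{560902}{1819373} - \frac{2329}{2351418953} = \frac{1318911356255889}{4278108154776469}$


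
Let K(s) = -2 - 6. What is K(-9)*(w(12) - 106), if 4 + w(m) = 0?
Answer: 880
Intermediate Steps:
K(s) = -8
w(m) = -4 (w(m) = -4 + 0 = -4)
K(-9)*(w(12) - 106) = -8*(-4 - 106) = -8*(-110) = 880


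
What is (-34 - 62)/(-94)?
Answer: 48/47 ≈ 1.0213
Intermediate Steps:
(-34 - 62)/(-94) = -96*(-1/94) = 48/47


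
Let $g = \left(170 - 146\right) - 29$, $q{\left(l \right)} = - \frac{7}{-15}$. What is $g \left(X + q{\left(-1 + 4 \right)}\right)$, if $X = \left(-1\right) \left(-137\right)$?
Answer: $- \frac{2062}{3} \approx -687.33$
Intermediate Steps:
$X = 137$
$q{\left(l \right)} = \frac{7}{15}$ ($q{\left(l \right)} = \left(-7\right) \left(- \frac{1}{15}\right) = \frac{7}{15}$)
$g = -5$ ($g = 24 - 29 = -5$)
$g \left(X + q{\left(-1 + 4 \right)}\right) = - 5 \left(137 + \frac{7}{15}\right) = \left(-5\right) \frac{2062}{15} = - \frac{2062}{3}$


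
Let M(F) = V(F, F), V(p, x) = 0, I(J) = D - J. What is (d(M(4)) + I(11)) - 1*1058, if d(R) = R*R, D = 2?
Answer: -1067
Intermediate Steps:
I(J) = 2 - J
M(F) = 0
d(R) = R²
(d(M(4)) + I(11)) - 1*1058 = (0² + (2 - 1*11)) - 1*1058 = (0 + (2 - 11)) - 1058 = (0 - 9) - 1058 = -9 - 1058 = -1067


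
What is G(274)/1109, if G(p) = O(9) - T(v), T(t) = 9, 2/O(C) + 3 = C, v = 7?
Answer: -26/3327 ≈ -0.0078149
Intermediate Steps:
O(C) = 2/(-3 + C)
G(p) = -26/3 (G(p) = 2/(-3 + 9) - 1*9 = 2/6 - 9 = 2*(1/6) - 9 = 1/3 - 9 = -26/3)
G(274)/1109 = -26/3/1109 = -26/3*1/1109 = -26/3327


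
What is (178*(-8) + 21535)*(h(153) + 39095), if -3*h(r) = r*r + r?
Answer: 628287751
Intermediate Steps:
h(r) = -r/3 - r²/3 (h(r) = -(r*r + r)/3 = -(r² + r)/3 = -(r + r²)/3 = -r/3 - r²/3)
(178*(-8) + 21535)*(h(153) + 39095) = (178*(-8) + 21535)*(-⅓*153*(1 + 153) + 39095) = (-1424 + 21535)*(-⅓*153*154 + 39095) = 20111*(-7854 + 39095) = 20111*31241 = 628287751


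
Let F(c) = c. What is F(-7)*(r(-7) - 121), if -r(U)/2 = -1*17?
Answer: 609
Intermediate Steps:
r(U) = 34 (r(U) = -(-2)*17 = -2*(-17) = 34)
F(-7)*(r(-7) - 121) = -7*(34 - 121) = -7*(-87) = 609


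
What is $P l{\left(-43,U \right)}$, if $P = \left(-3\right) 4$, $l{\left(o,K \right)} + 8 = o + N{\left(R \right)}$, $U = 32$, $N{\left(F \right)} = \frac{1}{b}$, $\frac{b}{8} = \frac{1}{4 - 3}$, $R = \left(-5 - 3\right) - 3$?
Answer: $\frac{1221}{2} \approx 610.5$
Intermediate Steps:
$R = -11$ ($R = -8 - 3 = -11$)
$b = 8$ ($b = \frac{8}{4 - 3} = \frac{8}{1} = 8 \cdot 1 = 8$)
$N{\left(F \right)} = \frac{1}{8}$
$l{\left(o,K \right)} = - \frac{63}{8} + o$ ($l{\left(o,K \right)} = -8 + \left(o + \frac{1}{8}\right) = -8 + \left(\frac{1}{8} + o\right) = - \frac{63}{8} + o$)
$P = -12$
$P l{\left(-43,U \right)} = - 12 \left(- \frac{63}{8} - 43\right) = \left(-12\right) \left(- \frac{407}{8}\right) = \frac{1221}{2}$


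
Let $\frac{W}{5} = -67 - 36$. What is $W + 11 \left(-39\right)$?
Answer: $-944$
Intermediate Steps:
$W = -515$ ($W = 5 \left(-67 - 36\right) = 5 \left(-103\right) = -515$)
$W + 11 \left(-39\right) = -515 + 11 \left(-39\right) = -515 - 429 = -944$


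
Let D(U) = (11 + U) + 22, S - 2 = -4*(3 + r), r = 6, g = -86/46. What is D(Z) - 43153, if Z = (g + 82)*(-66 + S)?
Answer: -1176060/23 ≈ -51133.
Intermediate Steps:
g = -43/23 (g = -86*1/46 = -43/23 ≈ -1.8696)
S = -34 (S = 2 - 4*(3 + 6) = 2 - 4*9 = 2 - 36 = -34)
Z = -184300/23 (Z = (-43/23 + 82)*(-66 - 34) = (1843/23)*(-100) = -184300/23 ≈ -8013.0)
D(U) = 33 + U
D(Z) - 43153 = (33 - 184300/23) - 43153 = -183541/23 - 43153 = -1176060/23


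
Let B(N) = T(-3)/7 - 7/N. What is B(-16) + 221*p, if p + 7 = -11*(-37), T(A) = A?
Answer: 9900801/112 ≈ 88400.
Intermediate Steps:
B(N) = -3/7 - 7/N
p = 400 (p = -7 - 11*(-37) = -7 + 407 = 400)
B(-16) + 221*p = (-3/7 - 7/(-16)) + 221*400 = (-3/7 - 7*(-1/16)) + 88400 = (-3/7 + 7/16) + 88400 = 1/112 + 88400 = 9900801/112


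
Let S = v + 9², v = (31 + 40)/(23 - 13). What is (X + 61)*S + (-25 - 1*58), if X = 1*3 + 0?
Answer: 27777/5 ≈ 5555.4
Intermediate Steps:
v = 71/10 ≈ 7.1000
X = 3 (X = 3 + 0 = 3)
S = 881/10 (S = 71/10 + 9² = 71/10 + 81 = 881/10 ≈ 88.100)
(X + 61)*S + (-25 - 1*58) = (3 + 61)*(881/10) + (-25 - 1*58) = 64*(881/10) + (-25 - 58) = 28192/5 - 83 = 27777/5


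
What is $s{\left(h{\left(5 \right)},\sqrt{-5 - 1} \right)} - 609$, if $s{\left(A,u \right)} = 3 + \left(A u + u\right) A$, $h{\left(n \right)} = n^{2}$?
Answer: $-606 + 650 i \sqrt{6} \approx -606.0 + 1592.2 i$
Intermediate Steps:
$s{\left(A,u \right)} = 3 + A \left(u + A u\right)$ ($s{\left(A,u \right)} = 3 + \left(u + A u\right) A = 3 + A \left(u + A u\right)$)
$s{\left(h{\left(5 \right)},\sqrt{-5 - 1} \right)} - 609 = \left(3 + 5^{2} \sqrt{-5 - 1} + \sqrt{-5 - 1} \left(5^{2}\right)^{2}\right) - 609 = \left(3 + 25 \sqrt{-6} + \sqrt{-6} \cdot 25^{2}\right) - 609 = \left(3 + 25 i \sqrt{6} + i \sqrt{6} \cdot 625\right) - 609 = \left(3 + 25 i \sqrt{6} + 625 i \sqrt{6}\right) - 609 = \left(3 + 650 i \sqrt{6}\right) - 609 = -606 + 650 i \sqrt{6}$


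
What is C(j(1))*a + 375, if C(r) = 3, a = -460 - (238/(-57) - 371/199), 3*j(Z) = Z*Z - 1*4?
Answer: -3731396/3781 ≈ -986.88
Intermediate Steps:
j(Z) = -4/3 + Z²/3 (j(Z) = (Z*Z - 1*4)/3 = (Z² - 4)/3 = (-4 + Z²)/3 = -4/3 + Z²/3)
a = -5149271/11343 (a = -460 - (238*(-1/57) - 371*1/199) = -460 - (-238/57 - 371/199) = -460 - 1*(-68509/11343) = -460 + 68509/11343 = -5149271/11343 ≈ -453.96)
C(j(1))*a + 375 = 3*(-5149271/11343) + 375 = -5149271/3781 + 375 = -3731396/3781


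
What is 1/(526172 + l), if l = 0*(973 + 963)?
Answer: 1/526172 ≈ 1.9005e-6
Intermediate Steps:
l = 0 (l = 0*1936 = 0)
1/(526172 + l) = 1/(526172 + 0) = 1/526172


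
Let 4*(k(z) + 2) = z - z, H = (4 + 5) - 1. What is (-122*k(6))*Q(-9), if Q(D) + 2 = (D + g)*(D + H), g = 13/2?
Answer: 122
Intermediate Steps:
H = 8 (H = 9 - 1 = 8)
k(z) = -2 (k(z) = -2 + (z - z)/4 = -2 + (¼)*0 = -2 + 0 = -2)
g = 13/2 (g = 13*(½) = 13/2 ≈ 6.5000)
Q(D) = -2 + (8 + D)*(13/2 + D) (Q(D) = -2 + (D + 13/2)*(D + 8) = -2 + (13/2 + D)*(8 + D) = -2 + (8 + D)*(13/2 + D))
(-122*k(6))*Q(-9) = (-122*(-2))*(50 + (-9)² + (29/2)*(-9)) = 244*(50 + 81 - 261/2) = 244*(½) = 122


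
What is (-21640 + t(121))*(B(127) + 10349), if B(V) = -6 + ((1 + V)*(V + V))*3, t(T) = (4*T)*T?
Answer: 3983324196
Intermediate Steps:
t(T) = 4*T²
B(V) = -6 + 6*V*(1 + V) (B(V) = -6 + ((1 + V)*(2*V))*3 = -6 + (2*V*(1 + V))*3 = -6 + 6*V*(1 + V))
(-21640 + t(121))*(B(127) + 10349) = (-21640 + 4*121²)*((-6 + 6*127 + 6*127²) + 10349) = (-21640 + 4*14641)*((-6 + 762 + 6*16129) + 10349) = (-21640 + 58564)*((-6 + 762 + 96774) + 10349) = 36924*(97530 + 10349) = 36924*107879 = 3983324196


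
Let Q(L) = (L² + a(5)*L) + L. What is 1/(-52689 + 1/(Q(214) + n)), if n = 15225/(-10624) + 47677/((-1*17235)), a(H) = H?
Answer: -8619797527877/454168511763206613 ≈ -1.8979e-5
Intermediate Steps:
Q(L) = L² + 6*L (Q(L) = (L² + 5*L) + L = L² + 6*L)
n = -768923323/183104640 (n = 15225*(-1/10624) + 47677/(-17235) = -15225/10624 + 47677*(-1/17235) = -15225/10624 - 47677/17235 = -768923323/183104640 ≈ -4.1994)
1/(-52689 + 1/(Q(214) + n)) = 1/(-52689 + 1/(214*(6 + 214) - 768923323/183104640)) = 1/(-52689 + 1/(214*220 - 768923323/183104640)) = 1/(-52689 + 1/(47080 - 768923323/183104640)) = 1/(-52689 + 1/(8619797527877/183104640)) = 1/(-52689 + 183104640/8619797527877) = 1/(-454168511763206613/8619797527877) = -8619797527877/454168511763206613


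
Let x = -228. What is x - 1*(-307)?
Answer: 79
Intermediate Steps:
x - 1*(-307) = -228 - 1*(-307) = -228 + 307 = 79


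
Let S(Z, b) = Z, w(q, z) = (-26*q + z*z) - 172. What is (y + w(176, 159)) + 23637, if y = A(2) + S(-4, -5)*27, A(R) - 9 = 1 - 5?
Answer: 44067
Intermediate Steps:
w(q, z) = -172 + z² - 26*q (w(q, z) = (-26*q + z²) - 172 = (z² - 26*q) - 172 = -172 + z² - 26*q)
A(R) = 5 (A(R) = 9 + (1 - 5) = 9 - 4 = 5)
y = -103 (y = 5 - 4*27 = 5 - 108 = -103)
(y + w(176, 159)) + 23637 = (-103 + (-172 + 159² - 26*176)) + 23637 = (-103 + (-172 + 25281 - 4576)) + 23637 = (-103 + 20533) + 23637 = 20430 + 23637 = 44067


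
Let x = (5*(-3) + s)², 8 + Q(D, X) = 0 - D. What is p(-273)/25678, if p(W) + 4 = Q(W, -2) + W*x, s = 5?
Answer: -27039/25678 ≈ -1.0530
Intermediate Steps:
Q(D, X) = -8 - D (Q(D, X) = -8 + (0 - D) = -8 - D)
x = 100 (x = (5*(-3) + 5)² = (-15 + 5)² = (-10)² = 100)
p(W) = -12 + 99*W (p(W) = -4 + ((-8 - W) + W*100) = -4 + ((-8 - W) + 100*W) = -4 + (-8 + 99*W) = -12 + 99*W)
p(-273)/25678 = (-12 + 99*(-273))/25678 = (-12 - 27027)*(1/25678) = -27039*1/25678 = -27039/25678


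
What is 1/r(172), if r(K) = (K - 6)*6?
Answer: 1/996 ≈ 0.0010040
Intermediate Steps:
r(K) = -36 + 6*K (r(K) = (-6 + K)*6 = -36 + 6*K)
1/r(172) = 1/(-36 + 6*172) = 1/(-36 + 1032) = 1/996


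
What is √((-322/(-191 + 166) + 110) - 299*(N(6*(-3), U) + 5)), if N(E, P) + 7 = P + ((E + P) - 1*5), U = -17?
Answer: √444097/5 ≈ 133.28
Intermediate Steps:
N(E, P) = -12 + E + 2*P (N(E, P) = -7 + (P + ((E + P) - 1*5)) = -7 + (P + ((E + P) - 5)) = -7 + (P + (-5 + E + P)) = -7 + (-5 + E + 2*P) = -12 + E + 2*P)
√((-322/(-191 + 166) + 110) - 299*(N(6*(-3), U) + 5)) = √((-322/(-191 + 166) + 110) - 299*((-12 + 6*(-3) + 2*(-17)) + 5)) = √((-322/(-25) + 110) - 299*((-12 - 18 - 34) + 5)) = √((-1/25*(-322) + 110) - 299*(-64 + 5)) = √((322/25 + 110) - 299*(-59)) = √(3072/25 + 17641) = √(444097/25) = √444097/5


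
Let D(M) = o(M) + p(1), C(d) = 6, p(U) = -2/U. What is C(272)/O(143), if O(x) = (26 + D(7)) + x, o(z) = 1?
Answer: 1/28 ≈ 0.035714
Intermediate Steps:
D(M) = -1 (D(M) = 1 - 2/1 = 1 - 2*1 = 1 - 2 = -1)
O(x) = 25 + x (O(x) = (26 - 1) + x = 25 + x)
C(272)/O(143) = 6/(25 + 143) = 6/168 = 6*(1/168) = 1/28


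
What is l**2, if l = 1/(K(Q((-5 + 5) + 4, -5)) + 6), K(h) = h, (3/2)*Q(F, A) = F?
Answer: 9/676 ≈ 0.013314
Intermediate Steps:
Q(F, A) = 2*F/3
l = 3/26 (l = 1/(2*((-5 + 5) + 4)/3 + 6) = 1/(2*(0 + 4)/3 + 6) = 1/((2/3)*4 + 6) = 1/(8/3 + 6) = 1/(26/3) = 3/26 ≈ 0.11538)
l**2 = (3/26)**2 = 9/676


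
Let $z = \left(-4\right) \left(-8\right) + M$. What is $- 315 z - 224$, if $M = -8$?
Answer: $-7784$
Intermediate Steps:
$z = 24$ ($z = \left(-4\right) \left(-8\right) - 8 = 32 - 8 = 24$)
$- 315 z - 224 = \left(-315\right) 24 - 224 = -7560 - 224 = -7784$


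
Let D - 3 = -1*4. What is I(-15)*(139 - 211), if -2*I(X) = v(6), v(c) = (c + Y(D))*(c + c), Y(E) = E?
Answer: 2160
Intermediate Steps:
D = -1 (D = 3 - 1*4 = 3 - 4 = -1)
v(c) = 2*c*(-1 + c) (v(c) = (c - 1)*(c + c) = (-1 + c)*(2*c) = 2*c*(-1 + c))
I(X) = -30 (I(X) = -6*(-1 + 6) = -6*5 = -½*60 = -30)
I(-15)*(139 - 211) = -30*(139 - 211) = -30*(-72) = 2160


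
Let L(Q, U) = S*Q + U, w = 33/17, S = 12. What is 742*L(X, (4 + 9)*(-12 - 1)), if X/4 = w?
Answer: -956438/17 ≈ -56261.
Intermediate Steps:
w = 33/17 (w = 33*(1/17) = 33/17 ≈ 1.9412)
X = 132/17 (X = 4*(33/17) = 132/17 ≈ 7.7647)
L(Q, U) = U + 12*Q (L(Q, U) = 12*Q + U = U + 12*Q)
742*L(X, (4 + 9)*(-12 - 1)) = 742*((4 + 9)*(-12 - 1) + 12*(132/17)) = 742*(13*(-13) + 1584/17) = 742*(-169 + 1584/17) = 742*(-1289/17) = -956438/17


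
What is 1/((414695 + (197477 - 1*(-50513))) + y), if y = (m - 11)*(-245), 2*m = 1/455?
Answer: 26/17299873 ≈ 1.5029e-6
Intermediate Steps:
m = 1/910 (m = (½)/455 = (½)*(1/455) = 1/910 ≈ 0.0010989)
y = 70063/26 (y = (1/910 - 11)*(-245) = -10009/910*(-245) = 70063/26 ≈ 2694.7)
1/((414695 + (197477 - 1*(-50513))) + y) = 1/((414695 + (197477 - 1*(-50513))) + 70063/26) = 1/((414695 + (197477 + 50513)) + 70063/26) = 1/((414695 + 247990) + 70063/26) = 1/(662685 + 70063/26) = 1/(17299873/26) = 26/17299873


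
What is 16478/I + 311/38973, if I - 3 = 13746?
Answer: 71830337/59537753 ≈ 1.2065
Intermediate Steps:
I = 13749 (I = 3 + 13746 = 13749)
16478/I + 311/38973 = 16478/13749 + 311/38973 = 71830337/59537753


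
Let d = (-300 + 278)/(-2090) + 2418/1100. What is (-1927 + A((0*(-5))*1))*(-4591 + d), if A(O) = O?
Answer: 92405178563/10450 ≈ 8.8426e+6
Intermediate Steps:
d = 23081/10450 (d = -22*(-1/2090) + 2418*(1/1100) = 1/95 + 1209/550 = 23081/10450 ≈ 2.2087)
(-1927 + A((0*(-5))*1))*(-4591 + d) = (-1927 + (0*(-5))*1)*(-4591 + 23081/10450) = (-1927 + 0*1)*(-47952869/10450) = (-1927 + 0)*(-47952869/10450) = -1927*(-47952869/10450) = 92405178563/10450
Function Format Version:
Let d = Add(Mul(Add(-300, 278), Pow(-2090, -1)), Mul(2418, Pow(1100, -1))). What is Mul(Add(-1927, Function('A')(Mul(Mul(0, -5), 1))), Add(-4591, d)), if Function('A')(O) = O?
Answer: Rational(92405178563, 10450) ≈ 8.8426e+6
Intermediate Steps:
d = Rational(23081, 10450) (d = Add(Mul(-22, Rational(-1, 2090)), Mul(2418, Rational(1, 1100))) = Add(Rational(1, 95), Rational(1209, 550)) = Rational(23081, 10450) ≈ 2.2087)
Mul(Add(-1927, Function('A')(Mul(Mul(0, -5), 1))), Add(-4591, d)) = Mul(Add(-1927, Mul(Mul(0, -5), 1)), Add(-4591, Rational(23081, 10450))) = Mul(Add(-1927, Mul(0, 1)), Rational(-47952869, 10450)) = Mul(Add(-1927, 0), Rational(-47952869, 10450)) = Mul(-1927, Rational(-47952869, 10450)) = Rational(92405178563, 10450)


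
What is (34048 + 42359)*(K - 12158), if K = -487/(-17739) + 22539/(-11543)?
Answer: -63414799657059974/68253759 ≈ -9.2910e+8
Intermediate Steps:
K = -394197880/204761277 (K = -487*(-1/17739) + 22539*(-1/11543) = 487/17739 - 22539/11543 = -394197880/204761277 ≈ -1.9252)
(34048 + 42359)*(K - 12158) = (34048 + 42359)*(-394197880/204761277 - 12158) = 76407*(-2489881803646/204761277) = -63414799657059974/68253759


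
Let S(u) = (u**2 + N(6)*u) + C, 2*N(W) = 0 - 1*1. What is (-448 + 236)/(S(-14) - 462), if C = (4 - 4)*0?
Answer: 212/259 ≈ 0.81853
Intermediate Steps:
C = 0 (C = 0*0 = 0)
N(W) = -1/2 (N(W) = (0 - 1*1)/2 = (0 - 1)/2 = (1/2)*(-1) = -1/2)
S(u) = u**2 - u/2 (S(u) = (u**2 - u/2) + 0 = u**2 - u/2)
(-448 + 236)/(S(-14) - 462) = (-448 + 236)/(-14*(-1/2 - 14) - 462) = -212/(-14*(-29/2) - 462) = -212/(203 - 462) = -212/(-259) = -212*(-1/259) = 212/259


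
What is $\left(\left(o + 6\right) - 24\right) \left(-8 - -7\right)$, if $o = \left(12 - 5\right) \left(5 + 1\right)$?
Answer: $-24$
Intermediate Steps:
$o = 42$ ($o = 7 \cdot 6 = 42$)
$\left(\left(o + 6\right) - 24\right) \left(-8 - -7\right) = \left(\left(42 + 6\right) - 24\right) \left(-8 - -7\right) = \left(48 - 24\right) \left(-8 + 7\right) = 24 \left(-1\right) = -24$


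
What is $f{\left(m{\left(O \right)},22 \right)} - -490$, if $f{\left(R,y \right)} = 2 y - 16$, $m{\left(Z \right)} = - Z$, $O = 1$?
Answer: $518$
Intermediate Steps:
$f{\left(R,y \right)} = -16 + 2 y$ ($f{\left(R,y \right)} = 2 y - 16 = -16 + 2 y$)
$f{\left(m{\left(O \right)},22 \right)} - -490 = \left(-16 + 2 \cdot 22\right) - -490 = \left(-16 + 44\right) + 490 = 28 + 490 = 518$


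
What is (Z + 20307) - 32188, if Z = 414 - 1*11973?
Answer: -23440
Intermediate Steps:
Z = -11559 (Z = 414 - 11973 = -11559)
(Z + 20307) - 32188 = (-11559 + 20307) - 32188 = 8748 - 32188 = -23440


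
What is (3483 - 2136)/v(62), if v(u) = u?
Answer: 1347/62 ≈ 21.726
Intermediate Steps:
(3483 - 2136)/v(62) = (3483 - 2136)/62 = 1347*(1/62) = 1347/62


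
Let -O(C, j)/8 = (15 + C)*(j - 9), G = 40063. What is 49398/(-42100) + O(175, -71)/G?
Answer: 1570163963/843326150 ≈ 1.8619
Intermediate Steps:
O(C, j) = -8*(-9 + j)*(15 + C) (O(C, j) = -8*(15 + C)*(j - 9) = -8*(15 + C)*(-9 + j) = -8*(-9 + j)*(15 + C))
49398/(-42100) + O(175, -71)/G = 49398/(-42100) + (1080 - 120*(-71) + 72*175 - 8*175*(-71))/40063 = 49398*(-1/42100) + (1080 + 8520 + 12600 + 99400)*(1/40063) = -24699/21050 + 121600*(1/40063) = -24699/21050 + 121600/40063 = 1570163963/843326150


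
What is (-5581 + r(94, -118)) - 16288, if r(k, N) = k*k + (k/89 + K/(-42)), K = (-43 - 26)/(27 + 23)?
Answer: -811888053/62300 ≈ -13032.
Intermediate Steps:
K = -69/50 ≈ -1.3800
r(k, N) = 23/700 + k**2 + k/89 (r(k, N) = k*k + (k/89 - 69/50/(-42)) = k**2 + (k*(1/89) - 69/50*(-1/42)) = k**2 + (k/89 + 23/700) = k**2 + (23/700 + k/89) = 23/700 + k**2 + k/89)
(-5581 + r(94, -118)) - 16288 = (-5581 + (23/700 + 94**2 + (1/89)*94)) - 16288 = (-5581 + (23/700 + 8836 + 94/89)) - 16288 = (-5581 + 550550647/62300) - 16288 = 202854347/62300 - 16288 = -811888053/62300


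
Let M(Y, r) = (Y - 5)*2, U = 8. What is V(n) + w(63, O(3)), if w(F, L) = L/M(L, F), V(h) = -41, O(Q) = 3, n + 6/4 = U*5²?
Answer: -167/4 ≈ -41.750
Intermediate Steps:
n = 397/2 (n = -3/2 + 8*5² = -3/2 + 8*25 = -3/2 + 200 = 397/2 ≈ 198.50)
M(Y, r) = -10 + 2*Y (M(Y, r) = (-5 + Y)*2 = -10 + 2*Y)
w(F, L) = L/(-10 + 2*L)
V(n) + w(63, O(3)) = -41 + (½)*3/(-5 + 3) = -41 + (½)*3/(-2) = -41 + (½)*3*(-½) = -41 - ¾ = -167/4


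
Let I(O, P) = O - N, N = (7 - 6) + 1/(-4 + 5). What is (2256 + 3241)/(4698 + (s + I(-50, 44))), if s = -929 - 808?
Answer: 5497/2909 ≈ 1.8897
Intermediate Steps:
N = 2 (N = 1 + 1/1 = 1 + 1 = 2)
I(O, P) = -2 + O (I(O, P) = O - 1*2 = O - 2 = -2 + O)
s = -1737
(2256 + 3241)/(4698 + (s + I(-50, 44))) = (2256 + 3241)/(4698 + (-1737 + (-2 - 50))) = 5497/(4698 + (-1737 - 52)) = 5497/(4698 - 1789) = 5497/2909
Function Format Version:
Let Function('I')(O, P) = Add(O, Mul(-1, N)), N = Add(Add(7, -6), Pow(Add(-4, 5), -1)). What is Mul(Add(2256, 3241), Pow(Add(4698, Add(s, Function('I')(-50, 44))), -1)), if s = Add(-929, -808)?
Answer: Rational(5497, 2909) ≈ 1.8897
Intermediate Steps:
N = 2 (N = Add(1, Pow(1, -1)) = Add(1, 1) = 2)
Function('I')(O, P) = Add(-2, O) (Function('I')(O, P) = Add(O, Mul(-1, 2)) = Add(O, -2) = Add(-2, O))
s = -1737
Mul(Add(2256, 3241), Pow(Add(4698, Add(s, Function('I')(-50, 44))), -1)) = Mul(Add(2256, 3241), Pow(Add(4698, Add(-1737, Add(-2, -50))), -1)) = Mul(5497, Pow(Add(4698, Add(-1737, -52)), -1)) = Mul(5497, Pow(Add(4698, -1789), -1)) = Mul(5497, Pow(2909, -1)) = Mul(5497, Rational(1, 2909)) = Rational(5497, 2909)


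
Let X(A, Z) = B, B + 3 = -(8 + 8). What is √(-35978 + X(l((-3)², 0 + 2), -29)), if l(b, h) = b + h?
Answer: 13*I*√213 ≈ 189.73*I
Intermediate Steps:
B = -19 (B = -3 - (8 + 8) = -3 - 1*16 = -3 - 16 = -19)
X(A, Z) = -19
√(-35978 + X(l((-3)², 0 + 2), -29)) = √(-35978 - 19) = √(-35997) = 13*I*√213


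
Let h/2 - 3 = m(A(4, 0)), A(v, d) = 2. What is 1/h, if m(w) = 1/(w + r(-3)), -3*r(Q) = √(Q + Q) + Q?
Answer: 8/53 - I*√6/636 ≈ 0.15094 - 0.0038514*I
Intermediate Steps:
r(Q) = -Q/3 - √2*√Q/3 (r(Q) = -(√(Q + Q) + Q)/3 = -(√(2*Q) + Q)/3 = -(√2*√Q + Q)/3 = -(Q + √2*√Q)/3 = -Q/3 - √2*√Q/3)
m(w) = 1/(1 + w - I*√6/3) (m(w) = 1/(w + (-⅓*(-3) - √2*√(-3)/3)) = 1/(w + (1 - √2*I*√3/3)) = 1/(w + (1 - I*√6/3)) = 1/(1 + w - I*√6/3))
h = 6 + 6/(9 - I*√6) (h = 6 + 2*(3/(3 + 3*2 - I*√6)) = 6 + 2*(3/(3 + 6 - I*√6)) = 6 + 2*(3/(9 - I*√6)) = 6 + 6/(9 - I*√6) ≈ 6.6207 + 0.16893*I)
1/h = 1/(192/29 + 2*I*√6/29)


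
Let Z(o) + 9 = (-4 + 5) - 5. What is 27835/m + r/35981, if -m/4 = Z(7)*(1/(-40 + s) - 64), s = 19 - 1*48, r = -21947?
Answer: -74146523063/8264260004 ≈ -8.9720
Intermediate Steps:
s = -29 (s = 19 - 48 = -29)
Z(o) = -13 (Z(o) = -9 + ((-4 + 5) - 5) = -9 + (1 - 5) = -9 - 4 = -13)
m = -229684/69 (m = -(-52)*(1/(-40 - 29) - 64) = -(-52)*(1/(-69) - 64) = -(-52)*(-1/69 - 64) = -(-52)*(-4417)/69 = -4*57421/69 = -229684/69 ≈ -3328.8)
27835/m + r/35981 = 27835/(-229684/69) - 21947/35981 = 27835*(-69/229684) - 21947*1/35981 = -1920615/229684 - 21947/35981 = -74146523063/8264260004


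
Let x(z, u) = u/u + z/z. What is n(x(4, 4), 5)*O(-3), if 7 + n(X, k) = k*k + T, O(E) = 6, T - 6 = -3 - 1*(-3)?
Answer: 144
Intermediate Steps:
T = 6 (T = 6 + (-3 - 1*(-3)) = 6 + (-3 + 3) = 6 + 0 = 6)
x(z, u) = 2 (x(z, u) = 1 + 1 = 2)
n(X, k) = -1 + k**2 (n(X, k) = -7 + (k*k + 6) = -7 + (k**2 + 6) = -7 + (6 + k**2) = -1 + k**2)
n(x(4, 4), 5)*O(-3) = (-1 + 5**2)*6 = (-1 + 25)*6 = 24*6 = 144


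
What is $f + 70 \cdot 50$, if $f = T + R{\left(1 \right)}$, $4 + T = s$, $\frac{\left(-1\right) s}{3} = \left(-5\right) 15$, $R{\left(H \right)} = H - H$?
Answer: $3721$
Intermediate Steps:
$R{\left(H \right)} = 0$
$s = 225$ ($s = - 3 \left(\left(-5\right) 15\right) = \left(-3\right) \left(-75\right) = 225$)
$T = 221$ ($T = -4 + 225 = 221$)
$f = 221$ ($f = 221 + 0 = 221$)
$f + 70 \cdot 50 = 221 + 70 \cdot 50 = 221 + 3500 = 3721$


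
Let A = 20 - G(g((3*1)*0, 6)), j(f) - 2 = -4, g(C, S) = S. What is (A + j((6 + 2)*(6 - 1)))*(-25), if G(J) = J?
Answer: -300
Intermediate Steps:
j(f) = -2 (j(f) = 2 - 4 = -2)
A = 14 (A = 20 - 1*6 = 20 - 6 = 14)
(A + j((6 + 2)*(6 - 1)))*(-25) = (14 - 2)*(-25) = 12*(-25) = -300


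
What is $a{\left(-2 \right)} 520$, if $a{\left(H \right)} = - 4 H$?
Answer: $4160$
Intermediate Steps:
$a{\left(-2 \right)} 520 = \left(-4\right) \left(-2\right) 520 = 8 \cdot 520 = 4160$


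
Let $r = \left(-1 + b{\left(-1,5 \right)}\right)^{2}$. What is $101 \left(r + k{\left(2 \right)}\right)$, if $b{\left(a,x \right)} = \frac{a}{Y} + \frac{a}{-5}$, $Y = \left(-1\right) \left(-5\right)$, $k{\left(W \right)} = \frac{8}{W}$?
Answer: $505$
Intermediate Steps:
$Y = 5$
$b{\left(a,x \right)} = 0$ ($b{\left(a,x \right)} = \frac{a}{5} + \frac{a}{-5} = a \frac{1}{5} + a \left(- \frac{1}{5}\right) = \frac{a}{5} - \frac{a}{5} = 0$)
$r = 1$ ($r = \left(-1 + 0\right)^{2} = \left(-1\right)^{2} = 1$)
$101 \left(r + k{\left(2 \right)}\right) = 101 \left(1 + \frac{8}{2}\right) = 101 \left(1 + 8 \cdot \frac{1}{2}\right) = 101 \left(1 + 4\right) = 101 \cdot 5 = 505$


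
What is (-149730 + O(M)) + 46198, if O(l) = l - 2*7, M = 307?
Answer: -103239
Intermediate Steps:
O(l) = -14 + l (O(l) = l - 14 = -14 + l)
(-149730 + O(M)) + 46198 = (-149730 + (-14 + 307)) + 46198 = (-149730 + 293) + 46198 = -149437 + 46198 = -103239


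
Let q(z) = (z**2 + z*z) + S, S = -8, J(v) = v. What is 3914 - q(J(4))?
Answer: 3890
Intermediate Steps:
q(z) = -8 + 2*z**2 (q(z) = (z**2 + z*z) - 8 = (z**2 + z**2) - 8 = 2*z**2 - 8 = -8 + 2*z**2)
3914 - q(J(4)) = 3914 - (-8 + 2*4**2) = 3914 - (-8 + 2*16) = 3914 - (-8 + 32) = 3914 - 1*24 = 3914 - 24 = 3890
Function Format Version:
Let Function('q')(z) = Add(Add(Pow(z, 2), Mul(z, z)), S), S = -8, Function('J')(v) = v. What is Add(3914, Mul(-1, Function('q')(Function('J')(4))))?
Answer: 3890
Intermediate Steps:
Function('q')(z) = Add(-8, Mul(2, Pow(z, 2))) (Function('q')(z) = Add(Add(Pow(z, 2), Mul(z, z)), -8) = Add(Add(Pow(z, 2), Pow(z, 2)), -8) = Add(Mul(2, Pow(z, 2)), -8) = Add(-8, Mul(2, Pow(z, 2))))
Add(3914, Mul(-1, Function('q')(Function('J')(4)))) = Add(3914, Mul(-1, Add(-8, Mul(2, Pow(4, 2))))) = Add(3914, Mul(-1, Add(-8, Mul(2, 16)))) = Add(3914, Mul(-1, Add(-8, 32))) = Add(3914, Mul(-1, 24)) = Add(3914, -24) = 3890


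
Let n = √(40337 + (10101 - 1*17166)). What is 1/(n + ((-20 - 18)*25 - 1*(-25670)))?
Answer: 3090/76380641 - √8318/305522564 ≈ 4.0157e-5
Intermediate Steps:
n = 2*√8318 (n = √(40337 + (10101 - 17166)) = √(40337 - 7065) = √33272 = 2*√8318 ≈ 182.41)
1/(n + ((-20 - 18)*25 - 1*(-25670))) = 1/(2*√8318 + ((-20 - 18)*25 - 1*(-25670))) = 1/(2*√8318 + (-38*25 + 25670)) = 1/(2*√8318 + (-950 + 25670)) = 1/(2*√8318 + 24720) = 1/(24720 + 2*√8318)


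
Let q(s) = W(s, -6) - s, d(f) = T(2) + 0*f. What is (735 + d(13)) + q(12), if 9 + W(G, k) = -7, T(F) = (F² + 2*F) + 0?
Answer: 715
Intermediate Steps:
T(F) = F² + 2*F
W(G, k) = -16 (W(G, k) = -9 - 7 = -16)
d(f) = 8 (d(f) = 2*(2 + 2) + 0*f = 2*4 + 0 = 8 + 0 = 8)
q(s) = -16 - s
(735 + d(13)) + q(12) = (735 + 8) + (-16 - 1*12) = 743 + (-16 - 12) = 743 - 28 = 715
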